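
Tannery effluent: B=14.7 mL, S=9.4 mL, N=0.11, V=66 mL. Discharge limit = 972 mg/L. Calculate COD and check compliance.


COD = 70.7 mg/L
Compliant: Yes

COD = (14.7 - 9.4) x 0.11 x 8000 / 66 = 70.7 mg/L
Limit: 972 mg/L
Compliant: Yes


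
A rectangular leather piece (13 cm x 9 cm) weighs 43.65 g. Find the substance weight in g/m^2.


3730.8 g/m^2


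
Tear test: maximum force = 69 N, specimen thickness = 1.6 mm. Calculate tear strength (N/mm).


Tear strength = force / thickness
Tear = 69 / 1.6 = 43.1 N/mm


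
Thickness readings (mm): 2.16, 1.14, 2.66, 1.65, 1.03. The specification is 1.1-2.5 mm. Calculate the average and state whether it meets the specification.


Average = 1.73 mm
Within specification: Yes


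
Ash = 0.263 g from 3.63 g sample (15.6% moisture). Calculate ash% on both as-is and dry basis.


As-is ash = 7.25%
Dry-basis ash = 8.58%


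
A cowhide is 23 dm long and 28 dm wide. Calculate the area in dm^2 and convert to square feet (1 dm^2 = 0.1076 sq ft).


Area = 23 x 28 = 644 dm^2
Conversion: 644 x 0.1076 = 69.29 sq ft


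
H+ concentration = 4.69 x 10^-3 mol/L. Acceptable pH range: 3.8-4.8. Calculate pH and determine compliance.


pH = 2.33
Compliant: No

pH = -log10(4.69 x 10^-3) = 2.33
Range: 3.8 to 4.8
Compliant: No


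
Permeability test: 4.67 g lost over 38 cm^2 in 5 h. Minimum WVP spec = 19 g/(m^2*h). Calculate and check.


WVP = 245.79 g/(m^2*h)
Meets specification: Yes

WVP = 4.67 / (38 x 5) x 10000 = 245.79 g/(m^2*h)
Minimum: 19 g/(m^2*h)
Meets spec: Yes


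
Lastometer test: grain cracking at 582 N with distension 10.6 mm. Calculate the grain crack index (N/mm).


54.9 N/mm


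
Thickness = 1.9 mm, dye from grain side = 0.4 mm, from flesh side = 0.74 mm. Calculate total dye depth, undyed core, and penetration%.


Total dyed = 1.14 mm
Undyed core = 0.76 mm
Penetration = 60.0%

Total dyed = 0.4 + 0.74 = 1.14 mm
Undyed core = 1.9 - 1.14 = 0.76 mm
Penetration = 1.14 / 1.9 x 100 = 60.0%


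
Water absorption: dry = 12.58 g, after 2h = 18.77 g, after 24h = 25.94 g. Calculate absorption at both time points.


2h absorption = 49.2%
24h absorption = 106.2%

WA (2h) = (18.77 - 12.58) / 12.58 x 100 = 49.2%
WA (24h) = (25.94 - 12.58) / 12.58 x 100 = 106.2%


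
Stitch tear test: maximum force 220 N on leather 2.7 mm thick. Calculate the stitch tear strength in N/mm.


81.5 N/mm

Stitch tear strength = force / thickness
STS = 220 / 2.7 = 81.5 N/mm


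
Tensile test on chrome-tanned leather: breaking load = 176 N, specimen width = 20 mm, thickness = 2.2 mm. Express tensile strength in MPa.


Cross-section = 20 x 2.2 = 44.0 mm^2
TS = 176 / 44.0 = 4.00 MPa
(1 N/mm^2 = 1 MPa)


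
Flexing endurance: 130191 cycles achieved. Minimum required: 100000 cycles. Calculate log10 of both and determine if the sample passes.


log10(130191) = 5.11
log10(100000) = 5.00
Passes: Yes


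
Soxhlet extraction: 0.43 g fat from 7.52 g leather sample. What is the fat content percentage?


Fat content = 0.43 / 7.52 x 100
Fat = 5.7%


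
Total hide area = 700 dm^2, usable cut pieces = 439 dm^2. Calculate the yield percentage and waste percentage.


Yield = 439 / 700 x 100 = 62.7%
Waste = 700 - 439 = 261 dm^2
Waste% = 100 - 62.7 = 37.3%


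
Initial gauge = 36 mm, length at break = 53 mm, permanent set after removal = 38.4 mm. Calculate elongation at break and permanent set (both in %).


Elongation at break = 47.2%
Permanent set = 6.7%


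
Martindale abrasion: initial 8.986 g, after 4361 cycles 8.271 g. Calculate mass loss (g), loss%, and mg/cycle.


Loss = 8.986 - 8.271 = 0.715 g
Loss% = 0.715 / 8.986 x 100 = 7.96%
Rate = 0.715 / 4361 x 1000 = 0.164 mg/cycle


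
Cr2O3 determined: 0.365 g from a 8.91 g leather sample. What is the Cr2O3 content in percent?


Cr2O3% = 0.365 / 8.91 x 100
Cr2O3% = 4.10%


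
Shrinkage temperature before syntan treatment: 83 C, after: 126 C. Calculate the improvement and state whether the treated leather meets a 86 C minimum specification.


Improvement = 126 - 83 = 43 C
Spec check: 126 C >= 86 C? Yes


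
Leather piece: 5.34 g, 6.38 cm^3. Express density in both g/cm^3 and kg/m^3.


Density = 5.34 / 6.38 = 0.837 g/cm^3
Convert: 0.837 x 1000 = 837 kg/m^3


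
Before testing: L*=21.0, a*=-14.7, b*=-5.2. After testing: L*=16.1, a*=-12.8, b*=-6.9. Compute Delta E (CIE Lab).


Delta E = 5.52

dL = 16.1 - 21.0 = -4.9
da = -12.8 - (-14.7) = 1.9
db = -6.9 - (-5.2) = -1.7
dE = sqrt((-4.9)^2 + (1.9)^2 + (-1.7)^2) = 5.52


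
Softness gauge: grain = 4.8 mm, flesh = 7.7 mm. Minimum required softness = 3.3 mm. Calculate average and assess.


Average = (4.8 + 7.7) / 2 = 6.25 mm
Minimum = 3.3 mm
Meets requirement: Yes


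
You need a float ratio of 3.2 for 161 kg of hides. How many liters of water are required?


Water = hide weight x target ratio
Water = 161 x 3.2 = 515.2 L


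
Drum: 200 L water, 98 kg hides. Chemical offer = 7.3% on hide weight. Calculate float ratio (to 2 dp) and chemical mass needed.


Float ratio = 200 / 98 = 2.04
Chemical = 98 x 7.3 / 100 = 7.154 kg


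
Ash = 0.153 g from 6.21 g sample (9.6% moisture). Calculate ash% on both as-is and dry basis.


As-is ash = 2.46%
Dry-basis ash = 2.73%

As-is ash% = 0.153 / 6.21 x 100 = 2.46%
Dry mass = 6.21 x (100 - 9.6) / 100 = 5.61384 g
Dry-basis ash% = 0.153 / 5.61384 x 100 = 2.73%


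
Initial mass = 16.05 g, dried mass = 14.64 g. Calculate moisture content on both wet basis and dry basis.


Wet basis = 8.8%
Dry basis = 9.6%

Moisture lost = 16.05 - 14.64 = 1.41 g
Wet basis MC = 1.41 / 16.05 x 100 = 8.8%
Dry basis MC = 1.41 / 14.64 x 100 = 9.6%


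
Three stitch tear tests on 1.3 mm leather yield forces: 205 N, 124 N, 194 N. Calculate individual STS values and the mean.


STS1 = 157.7 N/mm
STS2 = 95.4 N/mm
STS3 = 149.2 N/mm
Mean = 134.1 N/mm

STS1 = 205 / 1.3 = 157.7 N/mm
STS2 = 124 / 1.3 = 95.4 N/mm
STS3 = 194 / 1.3 = 149.2 N/mm
Mean = (157.7 + 95.4 + 149.2) / 3 = 134.1 N/mm


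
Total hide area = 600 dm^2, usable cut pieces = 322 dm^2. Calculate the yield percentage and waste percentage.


Yield = 53.7%
Waste = 46.3%

Yield = 322 / 600 x 100 = 53.7%
Waste = 600 - 322 = 278 dm^2
Waste% = 100 - 53.7 = 46.3%


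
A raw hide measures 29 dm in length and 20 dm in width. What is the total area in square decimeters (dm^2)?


580 dm^2

Area = length x width
Area = 29 x 20 = 580 dm^2


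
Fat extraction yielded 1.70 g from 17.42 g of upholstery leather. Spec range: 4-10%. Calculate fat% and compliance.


Fat content = 9.8%
Compliant: Yes

Fat% = 1.70 / 17.42 x 100 = 9.8%
Spec range: 4-10%
Compliant: Yes


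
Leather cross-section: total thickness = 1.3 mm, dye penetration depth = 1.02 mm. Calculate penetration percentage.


78.5%


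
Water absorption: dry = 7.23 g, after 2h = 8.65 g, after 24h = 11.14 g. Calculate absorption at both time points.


2h absorption = 19.6%
24h absorption = 54.1%

WA (2h) = (8.65 - 7.23) / 7.23 x 100 = 19.6%
WA (24h) = (11.14 - 7.23) / 7.23 x 100 = 54.1%


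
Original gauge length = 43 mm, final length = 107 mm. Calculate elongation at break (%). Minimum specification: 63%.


Elongation = 148.8%
Meets spec: Yes


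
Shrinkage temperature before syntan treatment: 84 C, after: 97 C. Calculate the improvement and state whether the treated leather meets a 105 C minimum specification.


Improvement = 13 C
Meets 105 C spec: No


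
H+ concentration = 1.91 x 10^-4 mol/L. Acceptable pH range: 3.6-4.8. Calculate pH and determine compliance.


pH = 3.72
Compliant: Yes

pH = -log10(1.91 x 10^-4) = 3.72
Range: 3.6 to 4.8
Compliant: Yes


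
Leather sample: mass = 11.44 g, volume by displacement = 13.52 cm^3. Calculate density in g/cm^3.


Density = mass / volume
Density = 11.44 / 13.52 = 0.846 g/cm^3


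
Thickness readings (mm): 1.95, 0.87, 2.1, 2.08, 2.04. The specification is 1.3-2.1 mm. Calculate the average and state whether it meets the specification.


Average = 1.81 mm
Within specification: Yes


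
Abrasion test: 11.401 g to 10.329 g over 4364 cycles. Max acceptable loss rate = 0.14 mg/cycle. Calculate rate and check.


Rate = 0.246 mg/cycle
Passes: No


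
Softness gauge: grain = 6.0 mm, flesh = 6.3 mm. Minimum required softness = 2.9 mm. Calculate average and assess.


Average = (6.0 + 6.3) / 2 = 6.15 mm
Minimum = 2.9 mm
Meets requirement: Yes


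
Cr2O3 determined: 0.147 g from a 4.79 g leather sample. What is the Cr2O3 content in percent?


Cr2O3% = 0.147 / 4.79 x 100
Cr2O3% = 3.07%


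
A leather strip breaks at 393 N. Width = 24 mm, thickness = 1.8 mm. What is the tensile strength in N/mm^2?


Cross-sectional area = 24 x 1.8 = 43.2 mm^2
Tensile strength = 393 / 43.2 = 9.10 N/mm^2


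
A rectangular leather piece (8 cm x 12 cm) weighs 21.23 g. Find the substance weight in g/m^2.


Area = 8 x 12 = 96 cm^2
SW = 21.23 / 96 x 10000 = 2211.5 g/m^2


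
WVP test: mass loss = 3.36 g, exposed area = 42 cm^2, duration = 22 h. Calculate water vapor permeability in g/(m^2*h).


WVP = mass_loss / (area x time) x 10000
WVP = 3.36 / (42 x 22) x 10000
WVP = 3.36 / 924 x 10000 = 36.36 g/(m^2*h)


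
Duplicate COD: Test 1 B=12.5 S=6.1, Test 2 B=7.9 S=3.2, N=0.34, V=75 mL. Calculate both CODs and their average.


COD1 = (12.5 - 6.1) x 0.34 x 8000 / 75 = 232.1 mg/L
COD2 = (7.9 - 3.2) x 0.34 x 8000 / 75 = 170.5 mg/L
Average = (232.1 + 170.5) / 2 = 201.3 mg/L


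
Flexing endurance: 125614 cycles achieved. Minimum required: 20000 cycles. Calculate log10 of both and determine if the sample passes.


Achieved: log10 = 5.10
Required: log10 = 4.30
Passes: Yes

log10(125614) = 5.10
log10(20000) = 4.30
Passes: Yes


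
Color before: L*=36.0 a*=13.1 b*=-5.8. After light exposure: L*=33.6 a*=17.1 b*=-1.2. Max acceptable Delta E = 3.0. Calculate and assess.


dL = -2.4, da = 4.0, db = 4.6
dE = sqrt((-2.4)^2 + (4.0)^2 + (4.6)^2) = 6.55
Max = 3.0
Passes: No


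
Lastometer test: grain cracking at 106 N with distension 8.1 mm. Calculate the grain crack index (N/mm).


13.1 N/mm

Grain crack index = force / distension
Index = 106 / 8.1 = 13.1 N/mm


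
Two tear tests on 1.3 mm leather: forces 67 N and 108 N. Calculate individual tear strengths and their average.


Tear 1 = 67 / 1.3 = 51.5 N/mm
Tear 2 = 108 / 1.3 = 83.1 N/mm
Average = (51.5 + 83.1) / 2 = 67.3 N/mm


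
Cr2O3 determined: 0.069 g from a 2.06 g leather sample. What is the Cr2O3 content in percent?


Cr2O3% = 0.069 / 2.06 x 100
Cr2O3% = 3.35%


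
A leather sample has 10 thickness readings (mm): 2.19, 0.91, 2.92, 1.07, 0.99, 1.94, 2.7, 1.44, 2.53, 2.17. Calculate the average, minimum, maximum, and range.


Sum = 18.86
Average = 18.86 / 10 = 1.89 mm
Minimum = 0.91 mm
Maximum = 2.92 mm
Range = 2.92 - 0.91 = 2.01 mm


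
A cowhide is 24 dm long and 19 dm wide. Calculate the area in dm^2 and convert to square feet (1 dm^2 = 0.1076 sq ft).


Area = 24 x 19 = 456 dm^2
Conversion: 456 x 0.1076 = 49.07 sq ft


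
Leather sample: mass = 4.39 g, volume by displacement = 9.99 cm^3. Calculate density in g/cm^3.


0.439 g/cm^3


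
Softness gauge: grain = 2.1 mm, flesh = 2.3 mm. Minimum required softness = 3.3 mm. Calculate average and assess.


Average softness = 2.20 mm
Meets requirement: No

Average = (2.1 + 2.3) / 2 = 2.20 mm
Minimum = 3.3 mm
Meets requirement: No


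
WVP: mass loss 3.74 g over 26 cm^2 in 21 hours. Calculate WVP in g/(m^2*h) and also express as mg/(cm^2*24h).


WVP = 68.50 g/(m^2*h)
Daily rate = 164.40 mg/(cm^2*24h)

WVP = 3.74 / (26 x 21) x 10000 = 68.50 g/(m^2*h)
Mass loss in mg = 3.74 x 1000 = 3740 mg
Per cm^2 per 24h in mg: 3740 x 24 / (26 x 21) = 89760 / 546 = 164.40 mg/(cm^2*24h)


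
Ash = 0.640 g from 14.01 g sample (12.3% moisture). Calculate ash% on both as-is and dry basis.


As-is ash = 4.57%
Dry-basis ash = 5.21%


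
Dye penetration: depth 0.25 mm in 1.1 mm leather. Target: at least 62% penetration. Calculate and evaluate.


Penetration = 22.7%
Meets target: No

Penetration = 0.25 / 1.1 x 100 = 22.7%
Target: 62%
Meets target: No


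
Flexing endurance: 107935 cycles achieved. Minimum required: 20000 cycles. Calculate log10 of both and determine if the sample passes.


Achieved: log10 = 5.03
Required: log10 = 4.30
Passes: Yes

log10(107935) = 5.03
log10(20000) = 4.30
Passes: Yes


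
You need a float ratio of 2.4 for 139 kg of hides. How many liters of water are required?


333.6 L

Water = hide weight x target ratio
Water = 139 x 2.4 = 333.6 L


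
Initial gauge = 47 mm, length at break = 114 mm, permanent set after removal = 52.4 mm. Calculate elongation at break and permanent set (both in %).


Elongation at break = (114 - 47) / 47 x 100 = 142.6%
Permanent set = (52.4 - 47) / 47 x 100 = 11.5%


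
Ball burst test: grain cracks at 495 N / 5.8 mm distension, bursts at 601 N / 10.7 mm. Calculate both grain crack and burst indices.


Crack index = 85.3 N/mm
Burst index = 56.2 N/mm

Crack index = 495 / 5.8 = 85.3 N/mm
Burst index = 601 / 10.7 = 56.2 N/mm


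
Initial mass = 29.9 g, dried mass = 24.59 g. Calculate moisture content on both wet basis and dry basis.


Wet basis = 17.8%
Dry basis = 21.6%

Moisture lost = 29.9 - 24.59 = 5.31 g
Wet basis MC = 5.31 / 29.9 x 100 = 17.8%
Dry basis MC = 5.31 / 24.59 x 100 = 21.6%


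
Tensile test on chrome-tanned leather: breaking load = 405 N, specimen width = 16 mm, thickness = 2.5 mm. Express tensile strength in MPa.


Cross-section = 16 x 2.5 = 40.0 mm^2
TS = 405 / 40.0 = 10.13 MPa
(1 N/mm^2 = 1 MPa)


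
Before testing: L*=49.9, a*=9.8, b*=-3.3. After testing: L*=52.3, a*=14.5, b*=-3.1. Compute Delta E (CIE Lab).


Delta E = 5.28


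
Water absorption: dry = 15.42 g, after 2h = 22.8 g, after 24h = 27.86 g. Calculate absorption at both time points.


WA (2h) = (22.8 - 15.42) / 15.42 x 100 = 47.9%
WA (24h) = (27.86 - 15.42) / 15.42 x 100 = 80.7%


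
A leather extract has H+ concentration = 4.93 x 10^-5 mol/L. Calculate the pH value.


pH = 4.31


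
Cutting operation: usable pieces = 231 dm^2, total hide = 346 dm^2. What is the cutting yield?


Yield = usable / total x 100
Yield = 231 / 346 x 100 = 66.8%


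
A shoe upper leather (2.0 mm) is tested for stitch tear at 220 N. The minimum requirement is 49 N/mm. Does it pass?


STS = 110.0 N/mm
Passes: Yes


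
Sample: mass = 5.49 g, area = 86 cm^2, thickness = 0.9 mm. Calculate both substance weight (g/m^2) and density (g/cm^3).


Substance weight = 638.4 g/m^2
Density = 0.709 g/cm^3

SW = 5.49 / 86 x 10000 = 638.4 g/m^2
Volume = 86 x 0.9 / 10 = 7.74 cm^3
Density = 5.49 / 7.74 = 0.709 g/cm^3


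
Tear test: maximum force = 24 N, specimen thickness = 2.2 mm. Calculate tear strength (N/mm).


Tear strength = force / thickness
Tear = 24 / 2.2 = 10.9 N/mm


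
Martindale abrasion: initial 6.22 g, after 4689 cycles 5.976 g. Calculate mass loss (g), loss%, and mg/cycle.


Mass loss = 0.244 g
Loss = 3.92%
Rate = 0.052 mg/cycle

Loss = 6.22 - 5.976 = 0.244 g
Loss% = 0.244 / 6.22 x 100 = 3.92%
Rate = 0.244 / 4689 x 1000 = 0.052 mg/cycle


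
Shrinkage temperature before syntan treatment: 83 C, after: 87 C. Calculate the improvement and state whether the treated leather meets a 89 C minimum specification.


Improvement = 87 - 83 = 4 C
Spec check: 87 C >= 89 C? No


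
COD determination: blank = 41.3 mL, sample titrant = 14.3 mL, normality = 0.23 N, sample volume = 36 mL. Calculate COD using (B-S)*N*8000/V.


1380.0 mg/L

COD = (41.3 - 14.3) x 0.23 x 8000 / 36
COD = 27.0 x 0.23 x 8000 / 36
COD = 1380.0 mg/L


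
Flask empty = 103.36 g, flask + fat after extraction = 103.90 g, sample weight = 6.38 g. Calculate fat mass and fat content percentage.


Fat mass = 103.90 - 103.36 = 0.54 g
Fat% = 0.54 / 6.38 x 100 = 8.5%


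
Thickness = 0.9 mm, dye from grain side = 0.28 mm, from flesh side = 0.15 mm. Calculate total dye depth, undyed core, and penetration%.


Total dyed = 0.28 + 0.15 = 0.43 mm
Undyed core = 0.9 - 0.43 = 0.47 mm
Penetration = 0.43 / 0.9 x 100 = 47.8%


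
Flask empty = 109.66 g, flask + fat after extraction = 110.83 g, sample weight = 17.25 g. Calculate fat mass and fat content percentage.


Fat mass = 110.83 - 109.66 = 1.17 g
Fat% = 1.17 / 17.25 x 100 = 6.8%


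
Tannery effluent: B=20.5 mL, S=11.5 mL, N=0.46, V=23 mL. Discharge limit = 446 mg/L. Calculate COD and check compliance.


COD = (20.5 - 11.5) x 0.46 x 8000 / 23 = 1440.0 mg/L
Limit: 446 mg/L
Compliant: No


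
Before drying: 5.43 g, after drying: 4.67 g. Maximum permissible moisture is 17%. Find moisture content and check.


MC = (5.43 - 4.67) / 5.43 x 100 = 14.0%
Maximum: 17%
Acceptable: Yes


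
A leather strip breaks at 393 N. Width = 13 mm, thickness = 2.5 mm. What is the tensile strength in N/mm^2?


Cross-sectional area = 13 x 2.5 = 32.5 mm^2
Tensile strength = 393 / 32.5 = 12.09 N/mm^2


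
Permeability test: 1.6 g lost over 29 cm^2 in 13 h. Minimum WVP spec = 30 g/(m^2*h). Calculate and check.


WVP = 42.44 g/(m^2*h)
Meets specification: Yes

WVP = 1.6 / (29 x 13) x 10000 = 42.44 g/(m^2*h)
Minimum: 30 g/(m^2*h)
Meets spec: Yes


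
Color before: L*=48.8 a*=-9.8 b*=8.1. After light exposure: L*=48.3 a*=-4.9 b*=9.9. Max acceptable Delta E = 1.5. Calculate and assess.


dL = -0.5, da = 4.9, db = 1.8
dE = sqrt((-0.5)^2 + (4.9)^2 + (1.8)^2) = 5.24
Max = 1.5
Passes: No


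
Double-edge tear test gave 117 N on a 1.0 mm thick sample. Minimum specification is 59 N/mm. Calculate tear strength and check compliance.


Tear strength = 117 / 1.0 = 117.0 N/mm
Required minimum = 59 N/mm
Compliant: Yes


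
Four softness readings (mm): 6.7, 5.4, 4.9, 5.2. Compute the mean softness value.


5.55 mm


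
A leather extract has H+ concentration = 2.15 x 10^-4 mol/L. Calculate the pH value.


pH = 3.67

pH = -log10[H+]
pH = -log10(2.15 x 10^-4) = 3.67


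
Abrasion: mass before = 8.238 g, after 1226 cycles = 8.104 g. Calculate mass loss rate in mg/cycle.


Mass loss = 8.238 - 8.104 = 0.134 g
Rate = 0.134 / 1226 x 1000 = 0.109 mg/cycle


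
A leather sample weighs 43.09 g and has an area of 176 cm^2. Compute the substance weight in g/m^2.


2448.3 g/m^2


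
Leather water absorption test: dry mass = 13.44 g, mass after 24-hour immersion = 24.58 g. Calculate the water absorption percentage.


82.9%

Water absorbed = 24.58 - 13.44 = 11.14 g
WA% = 11.14 / 13.44 x 100 = 82.9%


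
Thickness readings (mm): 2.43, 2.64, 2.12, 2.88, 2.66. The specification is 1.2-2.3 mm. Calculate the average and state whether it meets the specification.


Average = 2.55 mm
Within specification: No


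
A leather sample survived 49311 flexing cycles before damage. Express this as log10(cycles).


log10(49311) = 4.69


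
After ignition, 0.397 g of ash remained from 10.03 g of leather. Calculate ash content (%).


3.96%


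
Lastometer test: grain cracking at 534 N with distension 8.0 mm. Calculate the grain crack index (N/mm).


Grain crack index = force / distension
Index = 534 / 8.0 = 66.8 N/mm


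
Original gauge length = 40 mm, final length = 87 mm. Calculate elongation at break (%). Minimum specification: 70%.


Elongation = 117.5%
Meets spec: Yes

Extension = 87 - 40 = 47 mm
Elongation = 47 / 40 x 100 = 117.5%
Minimum required: 70%
Meets specification: Yes


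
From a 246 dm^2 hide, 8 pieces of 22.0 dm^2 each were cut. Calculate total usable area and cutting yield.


Total usable = 8 x 22.0 = 176.0 dm^2
Yield = 176.0 / 246 x 100 = 71.5%


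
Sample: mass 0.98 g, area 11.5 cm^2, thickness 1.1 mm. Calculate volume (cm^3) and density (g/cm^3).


Volume = 1.265 cm^3
Density = 0.775 g/cm^3

Thickness in cm = 1.1 / 10 = 0.11 cm
Volume = 11.5 x 0.11 = 1.265 cm^3
Density = 0.98 / 1.265 = 0.775 g/cm^3


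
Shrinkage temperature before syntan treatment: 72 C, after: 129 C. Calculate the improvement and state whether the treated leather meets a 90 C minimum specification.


Improvement = 57 C
Meets 90 C spec: Yes


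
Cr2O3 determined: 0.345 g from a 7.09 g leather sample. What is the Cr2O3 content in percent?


Cr2O3% = 0.345 / 7.09 x 100
Cr2O3% = 4.87%


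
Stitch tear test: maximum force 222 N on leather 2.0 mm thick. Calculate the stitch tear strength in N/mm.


Stitch tear strength = force / thickness
STS = 222 / 2.0 = 111.0 N/mm


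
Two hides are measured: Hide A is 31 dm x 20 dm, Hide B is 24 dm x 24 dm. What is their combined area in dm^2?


1196 dm^2

Hide A area = 31 x 20 = 620 dm^2
Hide B area = 24 x 24 = 576 dm^2
Total = 620 + 576 = 1196 dm^2


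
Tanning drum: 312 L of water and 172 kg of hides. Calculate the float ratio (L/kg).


1.8


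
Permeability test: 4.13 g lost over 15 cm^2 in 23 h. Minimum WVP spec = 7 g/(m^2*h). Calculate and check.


WVP = 4.13 / (15 x 23) x 10000 = 119.71 g/(m^2*h)
Minimum: 7 g/(m^2*h)
Meets spec: Yes


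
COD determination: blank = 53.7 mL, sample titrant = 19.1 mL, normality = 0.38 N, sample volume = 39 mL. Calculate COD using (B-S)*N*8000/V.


COD = (53.7 - 19.1) x 0.38 x 8000 / 39
COD = 34.6 x 0.38 x 8000 / 39
COD = 2697.0 mg/L


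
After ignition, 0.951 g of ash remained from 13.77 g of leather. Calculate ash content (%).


Ash% = 0.951 / 13.77 x 100
Ash% = 6.91%


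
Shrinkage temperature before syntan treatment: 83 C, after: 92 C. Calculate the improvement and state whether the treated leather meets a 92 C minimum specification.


Improvement = 9 C
Meets 92 C spec: Yes

Improvement = 92 - 83 = 9 C
Spec check: 92 C >= 92 C? Yes


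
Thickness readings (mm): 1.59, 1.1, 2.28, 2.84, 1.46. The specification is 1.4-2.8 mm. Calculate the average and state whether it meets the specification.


Average = 1.85 mm
Within specification: Yes

Sum = 9.27
Average = 9.27 / 5 = 1.85 mm
Specification range: 1.4 to 2.8 mm
Within spec: Yes


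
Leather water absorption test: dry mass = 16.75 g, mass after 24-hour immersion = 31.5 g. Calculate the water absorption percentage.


Water absorbed = 31.5 - 16.75 = 14.75 g
WA% = 14.75 / 16.75 x 100 = 88.1%


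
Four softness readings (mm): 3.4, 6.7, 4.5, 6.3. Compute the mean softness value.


Sum = 3.4 + 6.7 + 4.5 + 6.3
Mean = 20.9 / 4 = 5.23 mm


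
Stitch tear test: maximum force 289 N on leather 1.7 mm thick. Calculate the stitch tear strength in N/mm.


170.0 N/mm

Stitch tear strength = force / thickness
STS = 289 / 1.7 = 170.0 N/mm


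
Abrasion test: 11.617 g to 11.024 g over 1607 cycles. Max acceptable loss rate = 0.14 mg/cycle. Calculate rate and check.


Loss = 11.617 - 11.024 = 0.593 g
Rate = 0.593 g / 1607 cycles x 1000 = 0.369 mg/cycle
Max = 0.14 mg/cycle
Passes: No


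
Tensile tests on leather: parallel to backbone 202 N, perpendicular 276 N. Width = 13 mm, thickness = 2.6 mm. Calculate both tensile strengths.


Parallel = 5.98 N/mm^2
Perpendicular = 8.17 N/mm^2

Area = 13 x 2.6 = 33.8 mm^2
TS (parallel) = 202 / 33.8 = 5.98 N/mm^2
TS (perpendicular) = 276 / 33.8 = 8.17 N/mm^2


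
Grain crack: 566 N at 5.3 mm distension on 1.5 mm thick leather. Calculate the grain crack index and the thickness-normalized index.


Crack index = 566 / 5.3 = 106.8 N/mm
Normalized = 106.8 / 1.5 = 71.2 N/mm per mm


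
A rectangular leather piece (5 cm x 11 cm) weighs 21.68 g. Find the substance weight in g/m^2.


3941.8 g/m^2

Area = 5 x 11 = 55 cm^2
SW = 21.68 / 55 x 10000 = 3941.8 g/m^2


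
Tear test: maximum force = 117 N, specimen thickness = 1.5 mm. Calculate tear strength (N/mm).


78.0 N/mm


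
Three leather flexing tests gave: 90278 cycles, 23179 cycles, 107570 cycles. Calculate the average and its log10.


Average = (90278 + 23179 + 107570) / 3 = 73676 cycles
log10(73676) = 4.87


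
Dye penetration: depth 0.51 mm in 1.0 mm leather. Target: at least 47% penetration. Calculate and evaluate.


Penetration = 51.0%
Meets target: Yes


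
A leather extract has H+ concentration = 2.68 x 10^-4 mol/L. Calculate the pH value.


pH = -log10[H+]
pH = -log10(2.68 x 10^-4) = 3.57


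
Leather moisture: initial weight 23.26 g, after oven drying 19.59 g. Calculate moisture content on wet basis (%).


Moisture = 23.26 - 19.59 = 3.67 g
MC = 3.67 / 23.26 x 100 = 15.8%


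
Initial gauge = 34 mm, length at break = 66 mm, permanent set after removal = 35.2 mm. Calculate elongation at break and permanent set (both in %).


Elongation at break = 94.1%
Permanent set = 3.5%


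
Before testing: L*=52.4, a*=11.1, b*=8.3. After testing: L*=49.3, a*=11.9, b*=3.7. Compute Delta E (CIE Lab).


Delta E = 5.60


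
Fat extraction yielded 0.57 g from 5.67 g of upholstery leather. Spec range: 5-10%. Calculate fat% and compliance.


Fat content = 10.1%
Compliant: No

Fat% = 0.57 / 5.67 x 100 = 10.1%
Spec range: 5-10%
Compliant: No


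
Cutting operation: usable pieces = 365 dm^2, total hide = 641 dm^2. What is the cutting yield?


56.9%


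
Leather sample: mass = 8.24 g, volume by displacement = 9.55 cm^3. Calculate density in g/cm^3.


Density = mass / volume
Density = 8.24 / 9.55 = 0.863 g/cm^3


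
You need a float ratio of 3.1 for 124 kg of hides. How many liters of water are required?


Water = hide weight x target ratio
Water = 124 x 3.1 = 384.4 L


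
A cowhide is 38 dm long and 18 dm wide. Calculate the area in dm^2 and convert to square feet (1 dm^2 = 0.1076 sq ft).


Area = 38 x 18 = 684 dm^2
Conversion: 684 x 0.1076 = 73.60 sq ft


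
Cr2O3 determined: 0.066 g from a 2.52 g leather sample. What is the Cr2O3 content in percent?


Cr2O3% = 0.066 / 2.52 x 100
Cr2O3% = 2.62%


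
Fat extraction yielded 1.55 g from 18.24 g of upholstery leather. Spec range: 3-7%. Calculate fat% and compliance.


Fat% = 1.55 / 18.24 x 100 = 8.5%
Spec range: 3-7%
Compliant: No


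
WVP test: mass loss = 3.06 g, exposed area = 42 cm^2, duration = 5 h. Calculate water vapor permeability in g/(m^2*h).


145.71 g/(m^2*h)


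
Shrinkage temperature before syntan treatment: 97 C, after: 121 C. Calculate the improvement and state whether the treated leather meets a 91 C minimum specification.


Improvement = 24 C
Meets 91 C spec: Yes


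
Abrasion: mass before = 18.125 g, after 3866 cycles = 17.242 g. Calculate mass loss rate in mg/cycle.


Mass loss = 18.125 - 17.242 = 0.883 g
Rate = 0.883 / 3866 x 1000 = 0.228 mg/cycle


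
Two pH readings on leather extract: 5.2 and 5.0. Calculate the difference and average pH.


Difference = 0.2
Average pH = 5.10

Difference = |5.2 - 5.0| = 0.2
Average = (5.2 + 5.0) / 2 = 5.10


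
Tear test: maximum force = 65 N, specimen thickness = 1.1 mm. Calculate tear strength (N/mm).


Tear strength = force / thickness
Tear = 65 / 1.1 = 59.1 N/mm


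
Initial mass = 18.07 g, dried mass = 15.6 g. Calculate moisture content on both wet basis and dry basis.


Wet basis = 13.7%
Dry basis = 15.8%


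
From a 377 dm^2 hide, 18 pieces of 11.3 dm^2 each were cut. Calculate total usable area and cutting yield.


Total usable = 18 x 11.3 = 203.4 dm^2
Yield = 203.4 / 377 x 100 = 54.0%


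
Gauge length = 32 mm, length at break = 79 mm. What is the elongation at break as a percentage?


Extension = 79 - 32 = 47 mm
Elongation = 47 / 32 x 100 = 146.9%


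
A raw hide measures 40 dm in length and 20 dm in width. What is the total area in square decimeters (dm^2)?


Area = length x width
Area = 40 x 20 = 800 dm^2


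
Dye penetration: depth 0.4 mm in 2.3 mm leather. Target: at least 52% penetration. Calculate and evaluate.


Penetration = 0.4 / 2.3 x 100 = 17.4%
Target: 52%
Meets target: No


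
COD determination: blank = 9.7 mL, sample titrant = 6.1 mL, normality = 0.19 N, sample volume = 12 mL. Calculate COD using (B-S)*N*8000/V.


COD = (9.7 - 6.1) x 0.19 x 8000 / 12
COD = 3.6 x 0.19 x 8000 / 12
COD = 456.0 mg/L


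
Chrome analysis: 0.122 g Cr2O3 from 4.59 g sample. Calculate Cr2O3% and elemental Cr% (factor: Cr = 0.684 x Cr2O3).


Cr2O3% = 0.122 / 4.59 x 100 = 2.66%
Cr% = 2.66 x 0.684 = 1.82%


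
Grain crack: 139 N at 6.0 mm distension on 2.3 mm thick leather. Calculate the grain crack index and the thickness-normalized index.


Crack index = 23.2 N/mm
Normalized index = 10.1 N/mm per mm

Crack index = 139 / 6.0 = 23.2 N/mm
Normalized = 23.2 / 2.3 = 10.1 N/mm per mm


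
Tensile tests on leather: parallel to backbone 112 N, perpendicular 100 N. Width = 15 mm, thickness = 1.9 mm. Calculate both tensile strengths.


Area = 15 x 1.9 = 28.5 mm^2
TS (parallel) = 112 / 28.5 = 3.93 N/mm^2
TS (perpendicular) = 100 / 28.5 = 3.51 N/mm^2


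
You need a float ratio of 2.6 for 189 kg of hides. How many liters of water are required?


Water = hide weight x target ratio
Water = 189 x 2.6 = 491.4 L


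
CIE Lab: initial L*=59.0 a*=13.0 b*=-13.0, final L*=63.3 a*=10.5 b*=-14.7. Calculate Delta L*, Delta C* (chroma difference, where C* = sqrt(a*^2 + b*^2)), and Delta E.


Delta L* = 4.3
Delta C* = -0.32
Delta E = 5.26

Delta L* = 63.3 - 59.0 = 4.3
C1* = sqrt((13.0)^2 + (-13.0)^2) = 18.385
C2* = sqrt((10.5)^2 + (-14.7)^2) = 18.065
Delta C* = 18.065 - 18.385 = -0.32
Delta E = sqrt((4.3)^2 + (-2.5)^2 + (-1.7)^2) = 5.26


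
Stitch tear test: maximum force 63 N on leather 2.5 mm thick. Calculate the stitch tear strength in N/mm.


25.2 N/mm


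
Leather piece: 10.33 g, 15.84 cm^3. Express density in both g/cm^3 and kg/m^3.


0.652 g/cm^3
652 kg/m^3

Density = 10.33 / 15.84 = 0.652 g/cm^3
Convert: 0.652 x 1000 = 652 kg/m^3


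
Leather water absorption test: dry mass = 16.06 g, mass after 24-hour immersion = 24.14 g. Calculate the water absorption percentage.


50.3%


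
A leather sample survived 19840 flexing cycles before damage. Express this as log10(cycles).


log10(19840) = 4.30


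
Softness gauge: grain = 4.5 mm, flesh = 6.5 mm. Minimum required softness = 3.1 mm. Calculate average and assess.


Average = (4.5 + 6.5) / 2 = 5.50 mm
Minimum = 3.1 mm
Meets requirement: Yes


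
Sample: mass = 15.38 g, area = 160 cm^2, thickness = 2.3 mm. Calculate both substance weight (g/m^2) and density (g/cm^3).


Substance weight = 961.3 g/m^2
Density = 0.418 g/cm^3


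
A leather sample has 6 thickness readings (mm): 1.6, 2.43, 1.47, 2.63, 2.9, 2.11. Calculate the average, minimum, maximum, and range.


Sum = 13.14
Average = 13.14 / 6 = 2.19 mm
Minimum = 1.47 mm
Maximum = 2.9 mm
Range = 2.9 - 1.47 = 1.43 mm


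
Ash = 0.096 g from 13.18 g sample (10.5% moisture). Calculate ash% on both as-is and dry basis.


As-is ash = 0.73%
Dry-basis ash = 0.81%


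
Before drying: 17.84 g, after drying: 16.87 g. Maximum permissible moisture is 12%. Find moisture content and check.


Moisture content = 5.4%
Acceptable: Yes


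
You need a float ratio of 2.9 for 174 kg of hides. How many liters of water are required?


Water = hide weight x target ratio
Water = 174 x 2.9 = 504.6 L


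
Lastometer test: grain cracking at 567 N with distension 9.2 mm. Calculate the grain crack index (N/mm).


61.6 N/mm


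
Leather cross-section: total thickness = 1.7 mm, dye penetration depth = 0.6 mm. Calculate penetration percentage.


Penetration% = 0.6 / 1.7 x 100
Penetration = 35.3%


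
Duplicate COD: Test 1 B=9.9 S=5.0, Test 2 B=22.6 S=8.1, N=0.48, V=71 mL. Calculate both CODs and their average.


COD1 = 265.0 mg/L
COD2 = 784.2 mg/L
Average = 524.6 mg/L


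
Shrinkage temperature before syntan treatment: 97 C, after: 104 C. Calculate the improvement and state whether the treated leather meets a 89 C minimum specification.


Improvement = 104 - 97 = 7 C
Spec check: 104 C >= 89 C? Yes


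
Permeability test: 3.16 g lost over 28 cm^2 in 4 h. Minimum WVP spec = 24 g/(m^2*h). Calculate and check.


WVP = 282.14 g/(m^2*h)
Meets specification: Yes

WVP = 3.16 / (28 x 4) x 10000 = 282.14 g/(m^2*h)
Minimum: 24 g/(m^2*h)
Meets spec: Yes


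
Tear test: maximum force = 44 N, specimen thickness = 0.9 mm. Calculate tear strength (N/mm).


48.9 N/mm

Tear strength = force / thickness
Tear = 44 / 0.9 = 48.9 N/mm


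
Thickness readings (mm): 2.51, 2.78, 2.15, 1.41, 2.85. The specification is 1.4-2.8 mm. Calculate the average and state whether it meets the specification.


Average = 2.34 mm
Within specification: Yes

Sum = 11.70
Average = 11.70 / 5 = 2.34 mm
Specification range: 1.4 to 2.8 mm
Within spec: Yes


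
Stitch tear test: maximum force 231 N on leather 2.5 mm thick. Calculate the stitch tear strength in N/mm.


Stitch tear strength = force / thickness
STS = 231 / 2.5 = 92.4 N/mm


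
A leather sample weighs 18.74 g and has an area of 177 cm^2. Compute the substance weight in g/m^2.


1058.8 g/m^2

Substance weight = mass / area x 10000
SW = 18.74 / 177 x 10000
SW = 1058.8 g/m^2


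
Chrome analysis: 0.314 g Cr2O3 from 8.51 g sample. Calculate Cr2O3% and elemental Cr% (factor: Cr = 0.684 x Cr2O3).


Cr2O3% = 0.314 / 8.51 x 100 = 3.69%
Cr% = 3.69 x 0.684 = 2.52%


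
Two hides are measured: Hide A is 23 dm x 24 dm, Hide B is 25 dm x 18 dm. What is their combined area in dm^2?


1002 dm^2

Hide A area = 23 x 24 = 552 dm^2
Hide B area = 25 x 18 = 450 dm^2
Total = 552 + 450 = 1002 dm^2


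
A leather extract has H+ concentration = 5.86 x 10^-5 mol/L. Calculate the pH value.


pH = 4.23

pH = -log10[H+]
pH = -log10(5.86 x 10^-5) = 4.23


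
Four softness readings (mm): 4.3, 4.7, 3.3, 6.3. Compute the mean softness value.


4.65 mm


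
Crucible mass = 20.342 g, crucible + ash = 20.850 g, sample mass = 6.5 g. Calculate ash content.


Ash mass = 0.508 g
Ash content = 7.82%


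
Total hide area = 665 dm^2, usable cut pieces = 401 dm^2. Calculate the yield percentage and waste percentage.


Yield = 60.3%
Waste = 39.7%

Yield = 401 / 665 x 100 = 60.3%
Waste = 665 - 401 = 264 dm^2
Waste% = 100 - 60.3 = 39.7%


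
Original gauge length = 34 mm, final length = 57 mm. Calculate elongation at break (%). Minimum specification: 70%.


Elongation = 67.6%
Meets spec: No

Extension = 57 - 34 = 23 mm
Elongation = 23 / 34 x 100 = 67.6%
Minimum required: 70%
Meets specification: No


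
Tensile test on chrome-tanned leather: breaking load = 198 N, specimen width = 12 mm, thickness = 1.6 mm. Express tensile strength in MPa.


Cross-section = 12 x 1.6 = 19.2 mm^2
TS = 198 / 19.2 = 10.31 MPa
(1 N/mm^2 = 1 MPa)


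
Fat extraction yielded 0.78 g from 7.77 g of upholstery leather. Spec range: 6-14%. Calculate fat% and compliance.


Fat content = 10.0%
Compliant: Yes

Fat% = 0.78 / 7.77 x 100 = 10.0%
Spec range: 6-14%
Compliant: Yes


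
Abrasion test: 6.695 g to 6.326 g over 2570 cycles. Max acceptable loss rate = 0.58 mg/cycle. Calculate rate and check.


Rate = 0.144 mg/cycle
Passes: Yes


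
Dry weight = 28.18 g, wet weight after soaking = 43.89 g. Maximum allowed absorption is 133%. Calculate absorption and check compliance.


Absorption = 55.7%
Compliant: Yes

WA = (43.89 - 28.18) / 28.18 x 100 = 55.7%
Maximum allowed: 133%
Compliant: Yes


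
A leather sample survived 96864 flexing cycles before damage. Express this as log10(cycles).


4.99


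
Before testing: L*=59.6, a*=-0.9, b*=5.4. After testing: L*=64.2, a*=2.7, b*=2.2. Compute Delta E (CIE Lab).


Delta E = 6.66


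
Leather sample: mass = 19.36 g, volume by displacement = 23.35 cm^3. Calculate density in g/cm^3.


0.829 g/cm^3

Density = mass / volume
Density = 19.36 / 23.35 = 0.829 g/cm^3


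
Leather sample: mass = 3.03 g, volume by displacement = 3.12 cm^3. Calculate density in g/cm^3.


Density = mass / volume
Density = 3.03 / 3.12 = 0.971 g/cm^3


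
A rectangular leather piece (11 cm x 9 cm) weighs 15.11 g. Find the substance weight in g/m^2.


Area = 11 x 9 = 99 cm^2
SW = 15.11 / 99 x 10000 = 1526.3 g/m^2


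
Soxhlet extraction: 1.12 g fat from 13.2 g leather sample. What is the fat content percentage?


Fat content = 1.12 / 13.2 x 100
Fat = 8.5%


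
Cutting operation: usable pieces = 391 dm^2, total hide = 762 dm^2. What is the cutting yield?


51.3%

Yield = usable / total x 100
Yield = 391 / 762 x 100 = 51.3%


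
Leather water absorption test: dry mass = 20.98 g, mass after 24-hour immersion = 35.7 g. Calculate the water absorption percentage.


Water absorbed = 35.7 - 20.98 = 14.72 g
WA% = 14.72 / 20.98 x 100 = 70.2%


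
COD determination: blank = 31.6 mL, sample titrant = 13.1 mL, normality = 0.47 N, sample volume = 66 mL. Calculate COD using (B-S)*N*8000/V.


COD = (31.6 - 13.1) x 0.47 x 8000 / 66
COD = 18.5 x 0.47 x 8000 / 66
COD = 1053.9 mg/L


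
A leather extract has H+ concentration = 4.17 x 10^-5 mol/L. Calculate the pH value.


pH = -log10[H+]
pH = -log10(4.17 x 10^-5) = 4.38


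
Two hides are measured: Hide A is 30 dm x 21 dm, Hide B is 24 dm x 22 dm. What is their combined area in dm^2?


1158 dm^2

Hide A area = 30 x 21 = 630 dm^2
Hide B area = 24 x 22 = 528 dm^2
Total = 630 + 528 = 1158 dm^2


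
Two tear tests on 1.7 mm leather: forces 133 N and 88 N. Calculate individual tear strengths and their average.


Tear 1 = 78.2 N/mm
Tear 2 = 51.8 N/mm
Average = 65.0 N/mm

Tear 1 = 133 / 1.7 = 78.2 N/mm
Tear 2 = 88 / 1.7 = 51.8 N/mm
Average = (78.2 + 51.8) / 2 = 65.0 N/mm


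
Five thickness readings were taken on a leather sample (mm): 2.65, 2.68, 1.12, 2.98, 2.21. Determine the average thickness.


2.33 mm

Sum = 2.65 + 2.68 + 1.12 + 2.98 + 2.21 = 11.64
Average = 11.64 / 5 = 2.33 mm


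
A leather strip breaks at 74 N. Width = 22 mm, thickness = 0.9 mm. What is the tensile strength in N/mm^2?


3.74 N/mm^2

Cross-sectional area = 22 x 0.9 = 19.8 mm^2
Tensile strength = 74 / 19.8 = 3.74 N/mm^2


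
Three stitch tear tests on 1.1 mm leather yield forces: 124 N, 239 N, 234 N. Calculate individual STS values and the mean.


STS1 = 112.7 N/mm
STS2 = 217.3 N/mm
STS3 = 212.7 N/mm
Mean = 180.9 N/mm

STS1 = 124 / 1.1 = 112.7 N/mm
STS2 = 239 / 1.1 = 217.3 N/mm
STS3 = 234 / 1.1 = 212.7 N/mm
Mean = (112.7 + 217.3 + 212.7) / 3 = 180.9 N/mm


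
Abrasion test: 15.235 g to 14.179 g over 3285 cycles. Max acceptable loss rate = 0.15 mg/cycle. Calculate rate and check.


Loss = 15.235 - 14.179 = 1.056 g
Rate = 1.056 g / 3285 cycles x 1000 = 0.321 mg/cycle
Max = 0.15 mg/cycle
Passes: No


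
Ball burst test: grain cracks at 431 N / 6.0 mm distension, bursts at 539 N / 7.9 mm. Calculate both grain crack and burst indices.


Crack index = 71.8 N/mm
Burst index = 68.2 N/mm


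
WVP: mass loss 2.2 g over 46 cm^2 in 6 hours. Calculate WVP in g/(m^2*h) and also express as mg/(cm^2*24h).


WVP = 79.71 g/(m^2*h)
Daily rate = 191.30 mg/(cm^2*24h)


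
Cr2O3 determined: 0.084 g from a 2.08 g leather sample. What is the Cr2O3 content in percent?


4.04%

Cr2O3% = 0.084 / 2.08 x 100
Cr2O3% = 4.04%


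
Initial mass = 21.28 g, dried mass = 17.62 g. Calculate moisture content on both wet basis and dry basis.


Wet basis = 17.2%
Dry basis = 20.8%

Moisture lost = 21.28 - 17.62 = 3.66 g
Wet basis MC = 3.66 / 21.28 x 100 = 17.2%
Dry basis MC = 3.66 / 17.62 x 100 = 20.8%


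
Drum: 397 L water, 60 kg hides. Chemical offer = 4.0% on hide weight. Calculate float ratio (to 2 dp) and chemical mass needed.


Float ratio = 397 / 60 = 6.62
Chemical = 60 x 4.0 / 100 = 2.4 kg


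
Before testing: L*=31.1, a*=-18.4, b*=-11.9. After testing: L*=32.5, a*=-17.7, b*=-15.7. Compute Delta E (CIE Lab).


dL = 32.5 - 31.1 = 1.4
da = -17.7 - (-18.4) = 0.7
db = -15.7 - (-11.9) = -3.8
dE = sqrt((1.4)^2 + (0.7)^2 + (-3.8)^2) = 4.11
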